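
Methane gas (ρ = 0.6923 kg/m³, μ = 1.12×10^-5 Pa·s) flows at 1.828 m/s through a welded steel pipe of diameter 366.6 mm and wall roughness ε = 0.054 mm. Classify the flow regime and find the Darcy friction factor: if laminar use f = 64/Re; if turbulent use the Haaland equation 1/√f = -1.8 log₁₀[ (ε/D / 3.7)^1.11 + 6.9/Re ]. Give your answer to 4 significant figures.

Re = ρVD/μ = 0.6923·1.828·0.3666/1.12e-05 = 4.142e+04.
Re > 4000 → turbulent. ε/D = 5.4e-05/0.3666 = 0.000147; Haaland: 1/√f = -1.8 log₁₀[1.31e-05 + 0.000167] = 6.742, so f = 0.022.

f ≈ 0.02200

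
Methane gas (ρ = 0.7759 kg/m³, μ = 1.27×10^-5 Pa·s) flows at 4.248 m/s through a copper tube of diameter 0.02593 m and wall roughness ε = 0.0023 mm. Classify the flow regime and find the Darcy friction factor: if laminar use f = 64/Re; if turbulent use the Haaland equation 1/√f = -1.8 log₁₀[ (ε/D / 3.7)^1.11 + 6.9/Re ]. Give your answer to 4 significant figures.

Re = ρVD/μ = 0.7759·4.248·0.02593/1.27e-05 = 6730.
Re > 4000 → turbulent. ε/D = 2.3e-06/0.02593 = 8.87e-05; Haaland: 1/√f = -1.8 log₁₀[7.44e-06 + 0.00103] = 5.375, so f = 0.03462.

f ≈ 0.03462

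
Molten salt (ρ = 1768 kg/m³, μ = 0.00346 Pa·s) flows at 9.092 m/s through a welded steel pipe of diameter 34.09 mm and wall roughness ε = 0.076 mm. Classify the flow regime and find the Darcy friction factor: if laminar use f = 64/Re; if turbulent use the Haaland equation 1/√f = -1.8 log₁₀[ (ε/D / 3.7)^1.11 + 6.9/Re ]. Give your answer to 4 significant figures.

Re = ρVD/μ = 1768·9.092·0.03409/0.00346 = 1.584e+05.
Re > 4000 → turbulent. ε/D = 7.6e-05/0.03409 = 0.00223; Haaland: 1/√f = -1.8 log₁₀[0.000267 + 4.36e-05] = 6.315, so f = 0.02507.

f ≈ 0.02507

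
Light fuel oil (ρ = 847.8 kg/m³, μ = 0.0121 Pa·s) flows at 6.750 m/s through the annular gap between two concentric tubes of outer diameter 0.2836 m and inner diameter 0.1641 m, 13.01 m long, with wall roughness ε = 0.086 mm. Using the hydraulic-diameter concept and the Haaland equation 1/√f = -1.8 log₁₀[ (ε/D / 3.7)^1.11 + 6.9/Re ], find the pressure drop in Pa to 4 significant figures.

ΔP ≈ 47320 Pa

Hydraulic diameter D_h = 4A/P = D_o - D_i = 0.2836 - 0.1641 = 0.1195 m.
Re = ρVD_h/μ = 847.8·6.75·0.1195/0.0121 = 5.652e+04.
ε/D_h = 8.6e-05/0.1195 = 0.00072; Haaland gives 1/√f = -1.8 log₁₀[7.6e-05+0.000122] = 6.666, so f = 0.02251.
ΔP = f(L/D_h)(ρV²/2) = 0.02251·13.01/0.1195·1.931e+04 = 4.732e+04 Pa.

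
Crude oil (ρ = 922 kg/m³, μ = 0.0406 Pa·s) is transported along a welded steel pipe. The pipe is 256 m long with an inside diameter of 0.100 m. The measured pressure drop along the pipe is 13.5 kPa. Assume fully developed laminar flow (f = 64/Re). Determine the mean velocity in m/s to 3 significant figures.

For laminar flow, f = 64/Re with Re = ρVD/μ, so Darcy-Weisbach reduces to ΔP = 32μLV/D². Solving for V: V = ΔP·D²/(32μL) = 1.35e+04·(0.1)²/(32·0.0406·256) = 0.4059 m/s.
Check: Re = ρVD/μ = 922·0.4059·0.1/0.0406 = 921.8 < 2300, so the laminar assumption holds.

V ≈ 0.406 m/s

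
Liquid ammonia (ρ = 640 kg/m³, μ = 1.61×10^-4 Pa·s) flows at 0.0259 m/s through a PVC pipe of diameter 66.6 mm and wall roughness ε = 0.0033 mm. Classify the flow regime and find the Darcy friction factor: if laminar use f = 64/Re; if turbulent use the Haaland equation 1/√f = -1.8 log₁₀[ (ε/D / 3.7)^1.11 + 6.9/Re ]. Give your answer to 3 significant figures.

f ≈ 0.0344

Re = ρVD/μ = 640·0.0259·0.0666/0.000161 = 6857.
Re > 4000 → turbulent. ε/D = 3.3e-06/0.0666 = 4.95e-05; Haaland: 1/√f = -1.8 log₁₀[3.9e-06 + 0.00101] = 5.392, so f = 0.03439.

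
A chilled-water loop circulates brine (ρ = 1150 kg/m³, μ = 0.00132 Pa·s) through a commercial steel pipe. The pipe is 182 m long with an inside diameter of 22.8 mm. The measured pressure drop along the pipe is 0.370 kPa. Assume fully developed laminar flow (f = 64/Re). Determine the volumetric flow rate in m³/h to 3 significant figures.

For laminar flow, f = 64/Re with Re = ρVD/μ, so Darcy-Weisbach reduces to ΔP = 32μLV/D². Solving for V: V = ΔP·D²/(32μL) = 370·(0.0228)²/(32·0.00132·182) = 0.02502 m/s.
Check: Re = ρVD/μ = 1150·0.02502·0.0228/0.00132 = 497 < 2300, so the laminar assumption holds.
Q = V·A = 0.02502·(π/4·0.0228²) = 1.021e-05 m³/s = 0.0368 m³/h.

Q ≈ 0.0368 m³/h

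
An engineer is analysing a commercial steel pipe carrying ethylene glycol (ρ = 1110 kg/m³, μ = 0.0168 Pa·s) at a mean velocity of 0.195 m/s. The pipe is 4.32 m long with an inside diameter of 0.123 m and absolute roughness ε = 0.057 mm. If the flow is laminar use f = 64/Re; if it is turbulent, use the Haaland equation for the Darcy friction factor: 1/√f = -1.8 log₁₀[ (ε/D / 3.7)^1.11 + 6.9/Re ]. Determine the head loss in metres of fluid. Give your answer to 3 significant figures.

Reynolds number Re = ρVD/μ = 1110 · 0.195 · 0.123 / 0.0168 = 1585.
Re < 2300 → laminar flow, so f = 64/Re = 64/1585 = 0.04039 (the turbulent correlation is not needed).
Darcy-Weisbach: ΔP = f(L/D)(ρV²/2) = 0.04039·(4.32/0.123)·(1110·0.195²/2) = 0.04039·35.12·21.1 = 29.93 Pa.
Head loss h_f = ΔP/(ρg) = 29.93/(1110·9.81) = 0.00275 m.

h_f ≈ 0.00275 m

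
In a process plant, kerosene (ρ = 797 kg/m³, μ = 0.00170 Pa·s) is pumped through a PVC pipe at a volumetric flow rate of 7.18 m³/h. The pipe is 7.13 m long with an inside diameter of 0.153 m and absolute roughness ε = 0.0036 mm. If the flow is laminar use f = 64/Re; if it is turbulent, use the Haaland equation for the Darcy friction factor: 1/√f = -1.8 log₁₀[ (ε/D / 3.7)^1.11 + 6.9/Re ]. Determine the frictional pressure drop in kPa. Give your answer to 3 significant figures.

Q = 7.18 m³/h = 7.18/3600 = 0.001994 m³/s.
Cross-sectional area A = πD²/4 = π(0.153)²/4 = 0.01839 m²; mean velocity V = Q/A = 0.001994/0.01839 = 0.1085 m/s.
Reynolds number Re = ρVD/μ = 797 · 0.1085 · 0.153 / 0.0017 = 7781.
Re > 4000 → turbulent. Relative roughness ε/D = 3.6e-06/0.153 = 2.35e-05. Haaland: 1/√f = -1.8 log₁₀[(2.35e-05/3.7)^1.11 + 6.9/7781] = -1.8 log₁₀[1.71e-06 + 0.000887] = 5.492, so f = 0.03315.
Darcy-Weisbach: ΔP = f(L/D)(ρV²/2) = 0.03315·(7.13/0.153)·(797·0.1085²/2) = 0.03315·46.6·4.69 = 7.244 Pa.
ΔP = 7.244 Pa = 0.00724 kPa.

ΔP ≈ 0.00724 kPa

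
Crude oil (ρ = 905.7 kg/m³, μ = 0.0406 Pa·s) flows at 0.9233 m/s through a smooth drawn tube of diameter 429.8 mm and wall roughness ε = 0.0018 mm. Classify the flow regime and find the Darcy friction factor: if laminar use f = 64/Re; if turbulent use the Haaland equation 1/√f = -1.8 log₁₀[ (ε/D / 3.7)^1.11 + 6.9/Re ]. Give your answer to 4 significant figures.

Re = ρVD/μ = 905.7·0.9233·0.4298/0.0406 = 8853.
Re > 4000 → turbulent. ε/D = 1.8e-06/0.4298 = 4.19e-06; Haaland: 1/√f = -1.8 log₁₀[2.51e-07 + 0.000779] = 5.595, so f = 0.03195.

f ≈ 0.03195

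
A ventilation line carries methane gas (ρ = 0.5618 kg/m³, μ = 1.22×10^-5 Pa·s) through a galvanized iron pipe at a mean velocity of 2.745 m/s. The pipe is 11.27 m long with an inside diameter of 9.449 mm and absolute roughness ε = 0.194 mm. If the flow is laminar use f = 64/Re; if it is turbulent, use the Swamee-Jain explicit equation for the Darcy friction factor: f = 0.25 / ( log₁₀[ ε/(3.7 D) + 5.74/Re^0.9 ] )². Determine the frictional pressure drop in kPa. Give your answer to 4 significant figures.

Reynolds number Re = ρVD/μ = 0.5618 · 2.745 · 0.009449 / 1.22e-05 = 1194.
Re < 2300 → laminar flow, so f = 64/Re = 64/1194 = 0.05358 (the turbulent correlation is not needed).
Darcy-Weisbach: ΔP = f(L/D)(ρV²/2) = 0.05358·(11.27/0.009449)·(0.5618·2.745²/2) = 0.05358·1193·2.117 = 135.3 Pa.
ΔP = 135.3 Pa = 0.1353 kPa.

ΔP ≈ 0.1353 kPa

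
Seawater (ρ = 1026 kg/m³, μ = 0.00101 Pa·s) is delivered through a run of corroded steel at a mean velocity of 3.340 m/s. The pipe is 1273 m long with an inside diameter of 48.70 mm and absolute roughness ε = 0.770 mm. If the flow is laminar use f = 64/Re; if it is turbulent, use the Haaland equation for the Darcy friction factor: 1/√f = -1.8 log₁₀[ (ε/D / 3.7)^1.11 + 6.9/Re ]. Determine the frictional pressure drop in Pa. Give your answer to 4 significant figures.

ΔP ≈ 6715000 Pa

Reynolds number Re = ρVD/μ = 1026 · 3.34 · 0.0487 / 0.00101 = 1.652e+05.
Re > 4000 → turbulent. Relative roughness ε/D = 0.00077/0.0487 = 0.0158. Haaland: 1/√f = -1.8 log₁₀[(0.0158/3.7)^1.11 + 6.9/1.652e+05] = -1.8 log₁₀[0.00235 + 4.18e-05] = 4.72, so f = 0.04489.
Darcy-Weisbach: ΔP = f(L/D)(ρV²/2) = 0.04489·(1273/0.0487)·(1026·3.34²/2) = 0.04489·2.614e+04·5723 = 6.715e+06 Pa.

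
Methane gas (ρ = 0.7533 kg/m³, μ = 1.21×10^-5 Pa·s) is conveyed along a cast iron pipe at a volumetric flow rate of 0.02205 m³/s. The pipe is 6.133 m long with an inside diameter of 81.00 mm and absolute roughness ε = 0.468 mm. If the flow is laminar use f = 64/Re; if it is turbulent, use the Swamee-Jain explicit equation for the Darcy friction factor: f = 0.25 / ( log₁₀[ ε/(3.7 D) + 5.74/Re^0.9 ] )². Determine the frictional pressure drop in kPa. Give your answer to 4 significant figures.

ΔP ≈ 0.01871 kPa

Cross-sectional area A = πD²/4 = π(0.081)²/4 = 0.005153 m²; mean velocity V = Q/A = 0.02205/0.005153 = 4.279 m/s.
Reynolds number Re = ρVD/μ = 0.7533 · 4.279 · 0.081 / 1.21e-05 = 2.158e+04.
Re > 4000 → turbulent. Relative roughness ε/D = 0.000468/0.081 = 0.00578. Swamee-Jain: f = 0.25/(log₁₀[0.00578/3.7 + 5.74/2.158e+04^0.9])² = 0.25/(log₁₀[0.00156 + 0.000722])² = 0.25/(-2.641)² = 0.03583.
Darcy-Weisbach: ΔP = f(L/D)(ρV²/2) = 0.03583·(6.133/0.081)·(0.7533·4.279²/2) = 0.03583·75.72·6.897 = 18.71 Pa.
ΔP = 18.71 Pa = 0.01871 kPa.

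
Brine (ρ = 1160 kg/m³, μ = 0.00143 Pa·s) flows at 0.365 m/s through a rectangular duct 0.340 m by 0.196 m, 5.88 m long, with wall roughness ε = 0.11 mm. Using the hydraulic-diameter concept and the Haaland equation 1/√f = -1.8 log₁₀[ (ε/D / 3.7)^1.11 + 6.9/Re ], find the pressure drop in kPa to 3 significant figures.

Hydraulic diameter D_h = 4A/P = 4·(0.34·0.196)/(2·(0.34+0.196)) = 0.2666/1.072 = 0.2487 m.
Re = ρVD_h/μ = 1160·0.365·0.2487/0.00143 = 7.362e+04.
ε/D_h = 0.00011/0.2487 = 0.000442; Haaland gives 1/√f = -1.8 log₁₀[4.43e-05+9.37e-05] = 6.948, so f = 0.02071.
ΔP = f(L/D_h)(ρV²/2) = 0.02071·5.88/0.2487·77.27 = 37.85 Pa.
ΔP = 0.0378 kPa.

ΔP ≈ 0.0378 kPa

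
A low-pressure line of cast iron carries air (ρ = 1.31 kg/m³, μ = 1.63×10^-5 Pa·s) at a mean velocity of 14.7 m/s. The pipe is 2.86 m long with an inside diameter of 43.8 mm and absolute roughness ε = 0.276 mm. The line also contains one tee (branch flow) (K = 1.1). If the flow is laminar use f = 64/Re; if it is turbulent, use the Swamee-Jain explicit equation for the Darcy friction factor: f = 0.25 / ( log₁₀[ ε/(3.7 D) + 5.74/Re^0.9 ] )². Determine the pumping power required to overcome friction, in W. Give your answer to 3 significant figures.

P ≈ 10.5 W

Reynolds number Re = ρVD/μ = 1.31 · 14.7 · 0.0438 / 1.63e-05 = 5.175e+04.
Re > 4000 → turbulent. Relative roughness ε/D = 0.000276/0.0438 = 0.0063. Swamee-Jain: f = 0.25/(log₁₀[0.0063/3.7 + 5.74/5.175e+04^0.9])² = 0.25/(log₁₀[0.0017 + 0.000328])² = 0.25/(-2.692)² = 0.03449.
Total minor-loss coefficient ΣK = 1·1.1 = 1.1.
ΔP = [f·L/D + ΣK]·(ρV²/2) = [0.03449·2.86/0.0438 + 1.1]·(1.31·14.7²/2) = [2.252 + 1.1]·141.5 = 474.5 Pa.
Q = V·A = 14.7·0.001507 = 0.02215 m³/s.
Pumping power P = QΔP = 0.02215·474.5 = 10.51 W = 10.5 W.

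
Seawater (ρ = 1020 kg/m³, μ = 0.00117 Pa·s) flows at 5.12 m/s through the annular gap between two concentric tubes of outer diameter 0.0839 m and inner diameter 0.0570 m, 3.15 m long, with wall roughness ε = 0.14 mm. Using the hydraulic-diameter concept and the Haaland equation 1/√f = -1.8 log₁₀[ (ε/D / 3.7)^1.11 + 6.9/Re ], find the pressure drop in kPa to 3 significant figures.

ΔP ≈ 49.3 kPa

Hydraulic diameter D_h = 4A/P = D_o - D_i = 0.0839 - 0.057 = 0.0269 m.
Re = ρVD_h/μ = 1020·5.12·0.0269/0.00117 = 1.201e+05.
ε/D_h = 0.00014/0.0269 = 0.0052; Haaland gives 1/√f = -1.8 log₁₀[0.000683+5.75e-05] = 5.635, so f = 0.0315.
ΔP = f(L/D_h)(ρV²/2) = 0.0315·3.15/0.0269·1.337e+04 = 4.931e+04 Pa.
ΔP = 49.3 kPa.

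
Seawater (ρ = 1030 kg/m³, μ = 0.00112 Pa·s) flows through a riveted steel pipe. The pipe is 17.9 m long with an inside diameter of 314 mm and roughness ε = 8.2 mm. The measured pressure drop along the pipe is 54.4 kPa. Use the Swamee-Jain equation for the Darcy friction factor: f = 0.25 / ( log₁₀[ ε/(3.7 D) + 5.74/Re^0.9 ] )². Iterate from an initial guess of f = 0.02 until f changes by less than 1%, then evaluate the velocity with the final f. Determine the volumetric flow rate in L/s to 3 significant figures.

Rearranging Darcy-Weisbach: V = √(2·ΔP·D/(f·L·ρ)). With ε/D = 0.0082/0.314 = 0.0261, iterate starting from f = 0.02:
  f = 0.02 → V = √(2·5.44e+04·0.314/(0.02·17.9·1030)) = 9.625 m/s; Re = ρVD/μ = 2.78e+06; f → 0.05405
  f = 0.05405 → V = 5.855 m/s; Re = 1.691e+06; f → 0.05406
Converged (Δf/f < 1%). With the final f = 0.05406: V = √(2·5.44e+04·0.314/(0.05406·17.9·1030)) = 5.855 m/s.
Q = V·A = 5.855·(π/4·0.314²) = 0.4534 m³/s = 453 L/s.

Q ≈ 453 L/s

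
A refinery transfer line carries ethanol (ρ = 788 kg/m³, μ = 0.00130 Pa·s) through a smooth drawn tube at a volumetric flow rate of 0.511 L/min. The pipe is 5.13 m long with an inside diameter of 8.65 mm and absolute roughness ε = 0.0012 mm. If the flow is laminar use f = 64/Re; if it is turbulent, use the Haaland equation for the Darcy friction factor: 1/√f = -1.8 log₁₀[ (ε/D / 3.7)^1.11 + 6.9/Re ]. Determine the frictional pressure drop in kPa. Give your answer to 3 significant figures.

Q = 0.511 L/min = 0.511/60000 = 8.517e-06 m³/s.
Cross-sectional area A = πD²/4 = π(0.00865)²/4 = 5.877e-05 m²; mean velocity V = Q/A = 8.517e-06/5.877e-05 = 0.1449 m/s.
Reynolds number Re = ρVD/μ = 788 · 0.1449 · 0.00865 / 0.0013 = 759.9.
Re < 2300 → laminar flow, so f = 64/Re = 64/759.9 = 0.08422 (the turbulent correlation is not needed).
Darcy-Weisbach: ΔP = f(L/D)(ρV²/2) = 0.08422·(5.13/0.00865)·(788·0.1449²/2) = 0.08422·593.1·8.275 = 413.4 Pa.
ΔP = 413.4 Pa = 0.413 kPa.

ΔP ≈ 0.413 kPa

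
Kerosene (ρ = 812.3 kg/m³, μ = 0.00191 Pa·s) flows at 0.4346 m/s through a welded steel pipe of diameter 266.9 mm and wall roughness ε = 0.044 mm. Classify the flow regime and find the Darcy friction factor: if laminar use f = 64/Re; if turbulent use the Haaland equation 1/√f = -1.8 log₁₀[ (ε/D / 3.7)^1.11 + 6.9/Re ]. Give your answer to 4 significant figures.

f ≈ 0.02126

Re = ρVD/μ = 812.3·0.4346·0.2669/0.00191 = 4.933e+04.
Re > 4000 → turbulent. ε/D = 4.4e-05/0.2669 = 0.000165; Haaland: 1/√f = -1.8 log₁₀[1.48e-05 + 0.00014] = 6.859, so f = 0.02126.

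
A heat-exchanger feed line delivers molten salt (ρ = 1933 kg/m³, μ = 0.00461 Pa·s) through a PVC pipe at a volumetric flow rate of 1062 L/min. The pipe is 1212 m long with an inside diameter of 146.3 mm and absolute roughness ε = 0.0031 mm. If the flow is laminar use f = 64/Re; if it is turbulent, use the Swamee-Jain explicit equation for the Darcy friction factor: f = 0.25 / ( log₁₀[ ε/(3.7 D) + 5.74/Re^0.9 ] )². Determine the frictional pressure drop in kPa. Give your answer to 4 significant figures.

ΔP ≈ 175.0 kPa

Q = 1062 L/min = 1062/60000 = 0.0177 m³/s.
Cross-sectional area A = πD²/4 = π(0.1463)²/4 = 0.01681 m²; mean velocity V = Q/A = 0.0177/0.01681 = 1.053 m/s.
Reynolds number Re = ρVD/μ = 1933 · 1.053 · 0.1463 / 0.00461 = 6.459e+04.
Re > 4000 → turbulent. Relative roughness ε/D = 3.1e-06/0.1463 = 2.12e-05. Swamee-Jain: f = 0.25/(log₁₀[2.12e-05/3.7 + 5.74/6.459e+04^0.9])² = 0.25/(log₁₀[5.73e-06 + 0.000269])² = 0.25/(-3.561)² = 0.01971.
Darcy-Weisbach: ΔP = f(L/D)(ρV²/2) = 0.01971·(1212/0.1463)·(1933·1.053²/2) = 0.01971·8284·1071 = 1.75e+05 Pa.
ΔP = 1.75e+05 Pa = 175.0 kPa.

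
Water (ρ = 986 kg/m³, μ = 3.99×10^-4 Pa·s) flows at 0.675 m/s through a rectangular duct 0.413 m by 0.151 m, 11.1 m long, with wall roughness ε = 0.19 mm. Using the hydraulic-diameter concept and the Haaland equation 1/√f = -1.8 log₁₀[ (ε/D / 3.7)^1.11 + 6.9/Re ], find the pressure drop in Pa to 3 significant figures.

ΔP ≈ 223 Pa

Hydraulic diameter D_h = 4A/P = 4·(0.413·0.151)/(2·(0.413+0.151)) = 0.2495/1.128 = 0.2211 m.
Re = ρVD_h/μ = 986·0.675·0.2211/0.000399 = 3.689e+05.
ε/D_h = 0.00019/0.2211 = 0.000859; Haaland gives 1/√f = -1.8 log₁₀[9.25e-05+1.87e-05] = 7.117, so f = 0.01974.
ΔP = f(L/D_h)(ρV²/2) = 0.01974·11.1/0.2211·224.6 = 222.6 Pa.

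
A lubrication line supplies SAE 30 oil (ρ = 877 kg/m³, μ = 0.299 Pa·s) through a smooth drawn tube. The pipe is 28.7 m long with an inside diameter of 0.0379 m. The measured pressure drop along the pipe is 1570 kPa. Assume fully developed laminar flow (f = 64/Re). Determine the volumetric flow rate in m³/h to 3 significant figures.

Q ≈ 33.4 m³/h

For laminar flow, f = 64/Re with Re = ρVD/μ, so Darcy-Weisbach reduces to ΔP = 32μLV/D². Solving for V: V = ΔP·D²/(32μL) = 1.57e+06·(0.0379)²/(32·0.299·28.7) = 8.212 m/s.
Check: Re = ρVD/μ = 877·8.212·0.0379/0.299 = 912.9 < 2300, so the laminar assumption holds.
Q = V·A = 8.212·(π/4·0.0379²) = 0.009265 m³/s = 33.4 m³/h.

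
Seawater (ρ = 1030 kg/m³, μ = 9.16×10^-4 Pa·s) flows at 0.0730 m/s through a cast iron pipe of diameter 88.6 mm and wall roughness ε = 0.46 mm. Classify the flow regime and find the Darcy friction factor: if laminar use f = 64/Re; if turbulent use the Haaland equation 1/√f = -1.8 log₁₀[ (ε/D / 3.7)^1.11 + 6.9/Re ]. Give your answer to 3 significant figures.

Re = ρVD/μ = 1030·0.073·0.0886/0.000916 = 7273.
Re > 4000 → turbulent. ε/D = 0.00046/0.0886 = 0.00519; Haaland: 1/√f = -1.8 log₁₀[0.000681 + 0.000949] = 5.018, so f = 0.03971.

f ≈ 0.0397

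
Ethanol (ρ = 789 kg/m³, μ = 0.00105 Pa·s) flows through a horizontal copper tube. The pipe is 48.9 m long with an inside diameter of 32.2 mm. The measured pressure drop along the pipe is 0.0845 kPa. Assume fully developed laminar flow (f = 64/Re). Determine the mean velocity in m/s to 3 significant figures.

For laminar flow, f = 64/Re with Re = ρVD/μ, so Darcy-Weisbach reduces to ΔP = 32μLV/D². Solving for V: V = ΔP·D²/(32μL) = 84.5·(0.0322)²/(32·0.00105·48.9) = 0.05332 m/s.
Check: Re = ρVD/μ = 789·0.05332·0.0322/0.00105 = 1290 < 2300, so the laminar assumption holds.

V ≈ 0.0533 m/s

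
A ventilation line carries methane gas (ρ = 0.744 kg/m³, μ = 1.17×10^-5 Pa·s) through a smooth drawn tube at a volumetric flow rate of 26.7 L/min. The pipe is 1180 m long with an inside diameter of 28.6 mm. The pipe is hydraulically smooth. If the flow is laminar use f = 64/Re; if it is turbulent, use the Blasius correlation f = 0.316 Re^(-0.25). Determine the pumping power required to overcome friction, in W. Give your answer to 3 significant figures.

P ≈ 0.166 W

Q = 26.7 L/min = 26.7/60000 = 0.000445 m³/s.
Cross-sectional area A = πD²/4 = π(0.0286)²/4 = 0.0006424 m²; mean velocity V = Q/A = 0.000445/0.0006424 = 0.6927 m/s.
Reynolds number Re = ρVD/μ = 0.744 · 0.6927 · 0.0286 / 1.17e-05 = 1260.
Re < 2300 → laminar flow, so f = 64/Re = 64/1260 = 0.0508 (the turbulent correlation is not needed).
Darcy-Weisbach: ΔP = f(L/D)(ρV²/2) = 0.0508·(1180/0.0286)·(0.744·0.6927²/2) = 0.0508·4.126e+04·0.1785 = 374.1 Pa.
Pumping power P = QΔP = 0.000445·374.1 = 0.1665 W = 0.166 W.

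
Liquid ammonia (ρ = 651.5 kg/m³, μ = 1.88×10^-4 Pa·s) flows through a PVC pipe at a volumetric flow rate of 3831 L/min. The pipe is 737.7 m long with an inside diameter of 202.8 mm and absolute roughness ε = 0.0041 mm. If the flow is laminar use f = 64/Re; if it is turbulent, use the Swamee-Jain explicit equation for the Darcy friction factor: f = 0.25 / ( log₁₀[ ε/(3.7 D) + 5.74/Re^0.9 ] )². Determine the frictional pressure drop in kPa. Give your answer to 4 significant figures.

Q = 3831 L/min = 3831/60000 = 0.06385 m³/s.
Cross-sectional area A = πD²/4 = π(0.2028)²/4 = 0.0323 m²; mean velocity V = Q/A = 0.06385/0.0323 = 1.977 m/s.
Reynolds number Re = ρVD/μ = 651.5 · 1.977 · 0.2028 / 0.000188 = 1.389e+06.
Re > 4000 → turbulent. Relative roughness ε/D = 4.1e-06/0.2028 = 2.02e-05. Swamee-Jain: f = 0.25/(log₁₀[2.02e-05/3.7 + 5.74/1.389e+06^0.9])² = 0.25/(log₁₀[5.46e-06 + 1.7e-05])² = 0.25/(-4.649)² = 0.01157.
Darcy-Weisbach: ΔP = f(L/D)(ρV²/2) = 0.01157·(737.7/0.2028)·(651.5·1.977²/2) = 0.01157·3638·1273 = 5.356e+04 Pa.
ΔP = 5.356e+04 Pa = 53.56 kPa.

ΔP ≈ 53.56 kPa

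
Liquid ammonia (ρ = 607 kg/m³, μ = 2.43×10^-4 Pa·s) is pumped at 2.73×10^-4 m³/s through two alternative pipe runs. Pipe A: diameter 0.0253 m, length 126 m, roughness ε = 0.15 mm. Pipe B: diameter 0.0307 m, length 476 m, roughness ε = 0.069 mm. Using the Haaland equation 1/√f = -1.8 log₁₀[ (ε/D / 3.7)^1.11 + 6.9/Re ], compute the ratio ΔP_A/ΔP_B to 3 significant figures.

ΔP_A/ΔP_B ≈ 0.835

Pipe A: V = Q/A = 0.000273/0.0005027 = 0.543 m/s; Re = 3.432e+04; ε/D = 0.00593; Haaland → f = 0.0342; ΔP_A = f(L/D)(ρV²/2) = 1.524e+04 Pa.
Pipe B: V = Q/A = 0.000273/0.0007402 = 0.3688 m/s; Re = 2.828e+04; ε/D = 0.00225; Haaland → f = 0.02852; ΔP_B = f(L/D)(ρV²/2) = 1.825e+04 Pa.
ΔP_A/ΔP_B = 1.524e+04/1.825e+04 = 0.835.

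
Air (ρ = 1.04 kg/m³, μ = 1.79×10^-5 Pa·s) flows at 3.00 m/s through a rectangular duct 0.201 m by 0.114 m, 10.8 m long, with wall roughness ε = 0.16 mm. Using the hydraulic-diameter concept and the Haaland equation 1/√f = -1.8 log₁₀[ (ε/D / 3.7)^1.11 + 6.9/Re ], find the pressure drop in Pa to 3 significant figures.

ΔP ≈ 9.25 Pa

Hydraulic diameter D_h = 4A/P = 4·(0.201·0.114)/(2·(0.201+0.114)) = 0.09166/0.63 = 0.1455 m.
Re = ρVD_h/μ = 1.04·3·0.1455/1.79e-05 = 2.536e+04.
ε/D_h = 0.00016/0.1455 = 0.0011; Haaland gives 1/√f = -1.8 log₁₀[0.000122+0.000272] = 6.129, so f = 0.02662.
ΔP = f(L/D_h)(ρV²/2) = 0.02662·10.8/0.1455·4.68 = 9.25 Pa.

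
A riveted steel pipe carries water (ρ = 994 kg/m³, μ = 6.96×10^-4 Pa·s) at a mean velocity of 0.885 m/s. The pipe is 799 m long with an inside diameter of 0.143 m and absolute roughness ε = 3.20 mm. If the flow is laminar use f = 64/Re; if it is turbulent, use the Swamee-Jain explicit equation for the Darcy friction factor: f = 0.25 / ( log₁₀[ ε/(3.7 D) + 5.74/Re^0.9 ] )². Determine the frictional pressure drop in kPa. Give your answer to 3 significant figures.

Reynolds number Re = ρVD/μ = 994 · 0.885 · 0.143 / 0.000696 = 1.807e+05.
Re > 4000 → turbulent. Relative roughness ε/D = 0.0032/0.143 = 0.0224. Swamee-Jain: f = 0.25/(log₁₀[0.0224/3.7 + 5.74/1.807e+05^0.9])² = 0.25/(log₁₀[0.00605 + 0.000107])² = 0.25/(-2.211)² = 0.05115.
Darcy-Weisbach: ΔP = f(L/D)(ρV²/2) = 0.05115·(799/0.143)·(994·0.885²/2) = 0.05115·5587·389.3 = 1.112e+05 Pa.
ΔP = 1.112e+05 Pa = 111 kPa.

ΔP ≈ 111 kPa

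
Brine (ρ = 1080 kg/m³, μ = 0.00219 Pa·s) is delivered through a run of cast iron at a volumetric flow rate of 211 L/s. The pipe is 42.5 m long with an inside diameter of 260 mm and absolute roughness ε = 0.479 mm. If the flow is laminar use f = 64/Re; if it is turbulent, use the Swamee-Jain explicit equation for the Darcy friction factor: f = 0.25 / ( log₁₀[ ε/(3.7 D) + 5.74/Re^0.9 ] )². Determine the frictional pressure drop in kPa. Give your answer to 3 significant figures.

ΔP ≈ 32.6 kPa

Q = 211 L/s = 211/1000 = 0.211 m³/s.
Cross-sectional area A = πD²/4 = π(0.26)²/4 = 0.05309 m²; mean velocity V = Q/A = 0.211/0.05309 = 3.974 m/s.
Reynolds number Re = ρVD/μ = 1080 · 3.974 · 0.26 / 0.00219 = 5.096e+05.
Re > 4000 → turbulent. Relative roughness ε/D = 0.000479/0.26 = 0.00184. Swamee-Jain: f = 0.25/(log₁₀[0.00184/3.7 + 5.74/5.096e+05^0.9])² = 0.25/(log₁₀[0.000498 + 4.19e-05])² = 0.25/(-3.268)² = 0.02341.
Darcy-Weisbach: ΔP = f(L/D)(ρV²/2) = 0.02341·(42.5/0.26)·(1080·3.974²/2) = 0.02341·163.5·8529 = 3.264e+04 Pa.
ΔP = 3.264e+04 Pa = 32.6 kPa.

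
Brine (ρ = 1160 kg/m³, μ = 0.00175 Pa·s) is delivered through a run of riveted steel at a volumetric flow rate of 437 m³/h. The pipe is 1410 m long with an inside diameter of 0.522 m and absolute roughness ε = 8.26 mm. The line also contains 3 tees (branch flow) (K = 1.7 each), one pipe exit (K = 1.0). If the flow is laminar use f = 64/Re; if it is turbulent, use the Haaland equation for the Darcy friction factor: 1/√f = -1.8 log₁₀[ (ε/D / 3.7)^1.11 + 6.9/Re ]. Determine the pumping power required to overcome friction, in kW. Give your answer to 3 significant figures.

Q = 437 m³/h = 437/3600 = 0.1214 m³/s.
Cross-sectional area A = πD²/4 = π(0.522)²/4 = 0.214 m²; mean velocity V = Q/A = 0.1214/0.214 = 0.5672 m/s.
Reynolds number Re = ρVD/μ = 1160 · 0.5672 · 0.522 / 0.00175 = 1.963e+05.
Re > 4000 → turbulent. Relative roughness ε/D = 0.00826/0.522 = 0.0158. Haaland: 1/√f = -1.8 log₁₀[(0.0158/3.7)^1.11 + 6.9/1.963e+05] = -1.8 log₁₀[0.00235 + 3.52e-05] = 4.721, so f = 0.04486.
Total minor-loss coefficient ΣK = 3·1.7 + 1·1 = 6.1.
ΔP = [f·L/D + ΣK]·(ρV²/2) = [0.04486·1410/0.522 + 6.1]·(1160·0.5672²/2) = [121.2 + 6.1]·186.6 = 2.375e+04 Pa.
Pumping power P = QΔP = 0.1214·2.375e+04 = 2883 W = 2.88 kW.

P ≈ 2.88 kW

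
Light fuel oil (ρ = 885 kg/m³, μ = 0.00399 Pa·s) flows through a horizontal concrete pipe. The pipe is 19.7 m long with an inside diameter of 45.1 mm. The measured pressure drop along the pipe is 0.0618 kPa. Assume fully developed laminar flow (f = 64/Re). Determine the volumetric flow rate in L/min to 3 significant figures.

Q ≈ 4.79 L/min

For laminar flow, f = 64/Re with Re = ρVD/μ, so Darcy-Weisbach reduces to ΔP = 32μLV/D². Solving for V: V = ΔP·D²/(32μL) = 61.8·(0.0451)²/(32·0.00399·19.7) = 0.04997 m/s.
Check: Re = ρVD/μ = 885·0.04997·0.0451/0.00399 = 499.9 < 2300, so the laminar assumption holds.
Q = V·A = 0.04997·(π/4·0.0451²) = 7.984e-05 m³/s = 4.79 L/min.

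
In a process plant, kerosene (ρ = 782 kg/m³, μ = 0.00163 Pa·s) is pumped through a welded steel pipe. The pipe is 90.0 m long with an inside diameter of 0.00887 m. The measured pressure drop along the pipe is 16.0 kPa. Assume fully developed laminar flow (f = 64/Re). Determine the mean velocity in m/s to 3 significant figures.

For laminar flow, f = 64/Re with Re = ρVD/μ, so Darcy-Weisbach reduces to ΔP = 32μLV/D². Solving for V: V = ΔP·D²/(32μL) = 1.6e+04·(0.00887)²/(32·0.00163·90) = 0.2682 m/s.
Check: Re = ρVD/μ = 782·0.2682·0.00887/0.00163 = 1141 < 2300, so the laminar assumption holds.

V ≈ 0.268 m/s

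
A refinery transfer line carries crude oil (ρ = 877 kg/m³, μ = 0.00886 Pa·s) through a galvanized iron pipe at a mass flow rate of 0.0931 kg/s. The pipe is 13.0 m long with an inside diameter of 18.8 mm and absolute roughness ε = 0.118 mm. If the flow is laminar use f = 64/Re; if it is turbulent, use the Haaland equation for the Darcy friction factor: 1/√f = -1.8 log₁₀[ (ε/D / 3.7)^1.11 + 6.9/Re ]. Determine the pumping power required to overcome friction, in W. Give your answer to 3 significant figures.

A = πD²/4 = π(0.0188)²/4 = 0.0002776 m²; mean velocity V = ṁ/(ρA) = 0.0931/(877 · 0.0002776) = 0.3824 m/s.
Reynolds number Re = ρVD/μ = 877 · 0.3824 · 0.0188 / 0.00886 = 711.7.
Re < 2300 → laminar flow, so f = 64/Re = 64/711.7 = 0.08993 (the turbulent correlation is not needed).
Darcy-Weisbach: ΔP = f(L/D)(ρV²/2) = 0.08993·(13/0.0188)·(877·0.3824²/2) = 0.08993·691.5·64.13 = 3988 Pa.
Q = ṁ/ρ = 0.0931/877 = 0.0001062 m³/s.
Pumping power P = QΔP = 0.0001062·3988 = 0.4234 W = 0.423 W.

P ≈ 0.423 W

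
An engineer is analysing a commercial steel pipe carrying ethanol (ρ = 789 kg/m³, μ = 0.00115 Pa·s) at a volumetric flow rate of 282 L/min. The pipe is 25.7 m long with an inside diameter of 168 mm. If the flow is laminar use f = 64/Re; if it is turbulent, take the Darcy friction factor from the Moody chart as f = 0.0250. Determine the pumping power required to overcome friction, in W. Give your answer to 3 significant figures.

P ≈ 0.319 W

Q = 282 L/min = 282/60000 = 0.0047 m³/s.
Cross-sectional area A = πD²/4 = π(0.168)²/4 = 0.02217 m²; mean velocity V = Q/A = 0.0047/0.02217 = 0.212 m/s.
Reynolds number Re = ρVD/μ = 789 · 0.212 · 0.168 / 0.00115 = 2.444e+04.
Re > 4000 → turbulent; use the Moody-chart value f = 0.0250.
Darcy-Weisbach: ΔP = f(L/D)(ρV²/2) = 0.025·(25.7/0.168)·(789·0.212²/2) = 0.025·153·17.73 = 67.82 Pa.
Pumping power P = QΔP = 0.0047·67.82 = 0.3188 W = 0.319 W.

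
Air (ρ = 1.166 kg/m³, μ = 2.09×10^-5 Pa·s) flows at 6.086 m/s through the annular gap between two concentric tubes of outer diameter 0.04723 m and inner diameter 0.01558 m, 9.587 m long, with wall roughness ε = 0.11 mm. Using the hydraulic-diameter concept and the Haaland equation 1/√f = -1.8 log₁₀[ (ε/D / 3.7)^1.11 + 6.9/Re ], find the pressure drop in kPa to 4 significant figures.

ΔP ≈ 0.2293 kPa

Hydraulic diameter D_h = 4A/P = D_o - D_i = 0.04723 - 0.01558 = 0.03165 m.
Re = ρVD_h/μ = 1.166·6.086·0.03165/2.09e-05 = 1.075e+04.
ε/D_h = 0.00011/0.03165 = 0.00348; Haaland gives 1/√f = -1.8 log₁₀[0.000436+0.000642] = 5.341, so f = 0.03506.
ΔP = f(L/D_h)(ρV²/2) = 0.03506·9.587/0.03165·21.59 = 229.3 Pa.
ΔP = 0.2293 kPa.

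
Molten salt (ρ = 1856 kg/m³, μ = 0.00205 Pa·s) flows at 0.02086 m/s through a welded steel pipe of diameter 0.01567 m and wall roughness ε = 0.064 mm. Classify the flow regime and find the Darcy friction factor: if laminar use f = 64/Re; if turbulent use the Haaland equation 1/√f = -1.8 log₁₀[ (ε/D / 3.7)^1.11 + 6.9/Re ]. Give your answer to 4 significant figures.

f ≈ 0.2163

Re = ρVD/μ = 1856·0.02086·0.01567/0.00205 = 295.9.
Re < 2300 → laminar, so f = 64/Re = 0.2163 (roughness is irrelevant in laminar flow).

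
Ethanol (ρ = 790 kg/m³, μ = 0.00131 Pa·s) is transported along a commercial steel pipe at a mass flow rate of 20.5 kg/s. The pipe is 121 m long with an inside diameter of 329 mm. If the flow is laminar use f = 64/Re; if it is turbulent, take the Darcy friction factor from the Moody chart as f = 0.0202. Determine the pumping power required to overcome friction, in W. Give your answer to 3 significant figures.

P ≈ 7.10 W

A = πD²/4 = π(0.329)²/4 = 0.08501 m²; mean velocity V = ṁ/(ρA) = 20.5/(790 · 0.08501) = 0.3052 m/s.
Reynolds number Re = ρVD/μ = 790 · 0.3052 · 0.329 / 0.00131 = 6.056e+04.
Re > 4000 → turbulent; use the Moody-chart value f = 0.0202.
Darcy-Weisbach: ΔP = f(L/D)(ρV²/2) = 0.0202·(121/0.329)·(790·0.3052²/2) = 0.0202·367.8·36.8 = 273.4 Pa.
Q = ṁ/ρ = 20.5/790 = 0.02595 m³/s.
Pumping power P = QΔP = 0.02595·273.4 = 7.095 W = 7.10 W.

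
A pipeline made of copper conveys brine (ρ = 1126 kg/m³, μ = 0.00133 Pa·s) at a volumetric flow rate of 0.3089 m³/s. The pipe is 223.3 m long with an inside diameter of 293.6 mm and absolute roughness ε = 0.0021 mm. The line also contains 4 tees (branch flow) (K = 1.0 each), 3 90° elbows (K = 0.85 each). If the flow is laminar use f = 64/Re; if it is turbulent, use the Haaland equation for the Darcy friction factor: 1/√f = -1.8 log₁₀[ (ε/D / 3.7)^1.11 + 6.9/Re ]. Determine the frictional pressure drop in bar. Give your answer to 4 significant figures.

Cross-sectional area A = πD²/4 = π(0.2936)²/4 = 0.0677 m²; mean velocity V = Q/A = 0.3089/0.0677 = 4.563 m/s.
Reynolds number Re = ρVD/μ = 1126 · 4.563 · 0.2936 / 0.00133 = 1.134e+06.
Re > 4000 → turbulent. Relative roughness ε/D = 2.1e-06/0.2936 = 7.15e-06. Haaland: 1/√f = -1.8 log₁₀[(7.15e-06/3.7)^1.11 + 6.9/1.134e+06] = -1.8 log₁₀[4.55e-07 + 6.08e-06] = 9.332, so f = 0.01148.
Total minor-loss coefficient ΣK = 4·1 + 3·0.85 = 6.55.
ΔP = [f·L/D + ΣK]·(ρV²/2) = [0.01148·223.3/0.2936 + 6.55]·(1126·4.563²/2) = [8.733 + 6.55]·1.172e+04 = 1.791e+05 Pa.
ΔP = 1.791e+05 Pa = 1.791 bar.

ΔP ≈ 1.791 bar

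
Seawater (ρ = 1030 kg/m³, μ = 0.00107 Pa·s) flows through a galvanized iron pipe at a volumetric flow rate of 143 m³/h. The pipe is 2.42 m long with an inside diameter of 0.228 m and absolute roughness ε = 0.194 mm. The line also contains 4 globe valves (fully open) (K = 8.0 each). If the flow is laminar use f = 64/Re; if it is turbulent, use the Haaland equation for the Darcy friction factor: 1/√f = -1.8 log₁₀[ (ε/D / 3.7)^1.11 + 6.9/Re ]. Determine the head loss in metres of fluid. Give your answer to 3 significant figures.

h_f ≈ 1.55 m

Q = 143 m³/h = 143/3600 = 0.03972 m³/s.
Cross-sectional area A = πD²/4 = π(0.228)²/4 = 0.04083 m²; mean velocity V = Q/A = 0.03972/0.04083 = 0.9729 m/s.
Reynolds number Re = ρVD/μ = 1030 · 0.9729 · 0.228 / 0.00107 = 2.135e+05.
Re > 4000 → turbulent. Relative roughness ε/D = 0.000194/0.228 = 0.000851. Haaland: 1/√f = -1.8 log₁₀[(0.000851/3.7)^1.11 + 6.9/2.135e+05] = -1.8 log₁₀[9.15e-05 + 3.23e-05] = 7.033, so f = 0.02022.
Total minor-loss coefficient ΣK = 4·8 = 32.
ΔP = [f·L/D + ΣK]·(ρV²/2) = [0.02022·2.42/0.228 + 32]·(1030·0.9729²/2) = [0.2146 + 32]·487.5 = 1.57e+04 Pa.
Head loss h_f = ΔP/(ρg) = 1.57e+04/(1030·9.81) = 1.55 m.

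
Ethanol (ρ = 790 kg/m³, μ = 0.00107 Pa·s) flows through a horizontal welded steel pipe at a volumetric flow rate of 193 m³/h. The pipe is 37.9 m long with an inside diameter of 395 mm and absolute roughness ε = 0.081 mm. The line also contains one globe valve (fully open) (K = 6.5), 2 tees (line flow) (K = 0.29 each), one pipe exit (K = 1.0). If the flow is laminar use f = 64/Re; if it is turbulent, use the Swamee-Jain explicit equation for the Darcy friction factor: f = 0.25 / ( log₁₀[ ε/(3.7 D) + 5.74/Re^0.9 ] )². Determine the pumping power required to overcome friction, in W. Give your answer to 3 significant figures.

Q = 193 m³/h = 193/3600 = 0.05361 m³/s.
Cross-sectional area A = πD²/4 = π(0.395)²/4 = 0.1225 m²; mean velocity V = Q/A = 0.05361/0.1225 = 0.4375 m/s.
Reynolds number Re = ρVD/μ = 790 · 0.4375 · 0.395 / 0.00107 = 1.276e+05.
Re > 4000 → turbulent. Relative roughness ε/D = 8.1e-05/0.395 = 0.000205. Swamee-Jain: f = 0.25/(log₁₀[0.000205/3.7 + 5.74/1.276e+05^0.9])² = 0.25/(log₁₀[5.54e-05 + 0.000146])² = 0.25/(-3.696)² = 0.0183.
Total minor-loss coefficient ΣK = 1·6.5 + 2·0.29 + 1·1 = 8.08.
ΔP = [f·L/D + ΣK]·(ρV²/2) = [0.0183·37.9/0.395 + 8.08]·(790·0.4375²/2) = [1.756 + 8.08]·75.6 = 743.6 Pa.
Pumping power P = QΔP = 0.05361·743.6 = 39.87 W = 39.9 W.

P ≈ 39.9 W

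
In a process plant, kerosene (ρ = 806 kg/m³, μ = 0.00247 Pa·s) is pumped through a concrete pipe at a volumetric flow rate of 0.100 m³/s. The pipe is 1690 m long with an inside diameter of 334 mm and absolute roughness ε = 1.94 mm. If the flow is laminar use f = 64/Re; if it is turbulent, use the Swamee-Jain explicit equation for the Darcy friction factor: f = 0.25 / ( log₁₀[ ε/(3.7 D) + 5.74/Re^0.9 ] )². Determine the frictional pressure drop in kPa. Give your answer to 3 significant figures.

ΔP ≈ 86.9 kPa

Cross-sectional area A = πD²/4 = π(0.334)²/4 = 0.08762 m²; mean velocity V = Q/A = 0.1/0.08762 = 1.141 m/s.
Reynolds number Re = ρVD/μ = 806 · 1.141 · 0.334 / 0.00247 = 1.244e+05.
Re > 4000 → turbulent. Relative roughness ε/D = 0.00194/0.334 = 0.00581. Swamee-Jain: f = 0.25/(log₁₀[0.00581/3.7 + 5.74/1.244e+05^0.9])² = 0.25/(log₁₀[0.00157 + 0.000149])² = 0.25/(-2.765)² = 0.03271.
Darcy-Weisbach: ΔP = f(L/D)(ρV²/2) = 0.03271·(1690/0.334)·(806·1.141²/2) = 0.03271·5060·525 = 8.688e+04 Pa.
ΔP = 8.688e+04 Pa = 86.9 kPa.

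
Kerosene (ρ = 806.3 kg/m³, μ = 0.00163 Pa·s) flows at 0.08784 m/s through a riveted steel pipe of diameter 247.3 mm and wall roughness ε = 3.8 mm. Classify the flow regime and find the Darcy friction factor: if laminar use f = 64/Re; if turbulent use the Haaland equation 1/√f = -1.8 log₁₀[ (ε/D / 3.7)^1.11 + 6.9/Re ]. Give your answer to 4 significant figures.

f ≈ 0.04801

Re = ρVD/μ = 806.3·0.08784·0.2473/0.00163 = 1.075e+04.
Re > 4000 → turbulent. ε/D = 0.0038/0.2473 = 0.0154; Haaland: 1/√f = -1.8 log₁₀[0.00227 + 0.000642] = 4.564, so f = 0.04801.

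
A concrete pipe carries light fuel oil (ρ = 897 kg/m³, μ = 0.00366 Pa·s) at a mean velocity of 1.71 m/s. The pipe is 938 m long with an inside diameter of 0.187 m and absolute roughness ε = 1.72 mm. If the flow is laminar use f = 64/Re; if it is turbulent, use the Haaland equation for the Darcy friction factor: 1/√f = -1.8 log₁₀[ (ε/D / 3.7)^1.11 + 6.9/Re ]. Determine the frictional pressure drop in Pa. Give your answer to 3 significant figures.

ΔP ≈ 248000 Pa

Reynolds number Re = ρVD/μ = 897 · 1.71 · 0.187 / 0.00366 = 7.837e+04.
Re > 4000 → turbulent. Relative roughness ε/D = 0.00172/0.187 = 0.0092. Haaland: 1/√f = -1.8 log₁₀[(0.0092/3.7)^1.11 + 6.9/7.837e+04] = -1.8 log₁₀[0.00129 + 8.8e-05] = 5.152, so f = 0.03767.
Darcy-Weisbach: ΔP = f(L/D)(ρV²/2) = 0.03767·(938/0.187)·(897·1.71²/2) = 0.03767·5016·1311 = 2.478e+05 Pa.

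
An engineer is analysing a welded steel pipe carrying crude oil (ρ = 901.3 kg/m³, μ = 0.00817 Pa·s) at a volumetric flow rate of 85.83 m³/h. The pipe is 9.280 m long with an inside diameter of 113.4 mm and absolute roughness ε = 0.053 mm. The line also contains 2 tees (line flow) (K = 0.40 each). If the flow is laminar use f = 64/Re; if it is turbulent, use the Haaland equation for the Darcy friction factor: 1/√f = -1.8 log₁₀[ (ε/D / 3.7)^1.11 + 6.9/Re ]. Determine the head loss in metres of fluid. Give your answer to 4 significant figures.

Q = 85.83 m³/h = 85.83/3600 = 0.02384 m³/s.
Cross-sectional area A = πD²/4 = π(0.1134)²/4 = 0.0101 m²; mean velocity V = Q/A = 0.02384/0.0101 = 2.361 m/s.
Reynolds number Re = ρVD/μ = 901.3 · 2.361 · 0.1134 / 0.00817 = 2.953e+04.
Re > 4000 → turbulent. Relative roughness ε/D = 5.3e-05/0.1134 = 0.000467. Haaland: 1/√f = -1.8 log₁₀[(0.000467/3.7)^1.11 + 6.9/2.953e+04] = -1.8 log₁₀[4.71e-05 + 0.000234] = 6.393, so f = 0.02447.
Total minor-loss coefficient ΣK = 2·0.4 = 0.8.
ΔP = [f·L/D + ΣK]·(ρV²/2) = [0.02447·9.28/0.1134 + 0.8]·(901.3·2.361²/2) = [2.002 + 0.8]·2511 = 7037 Pa.
Head loss h_f = ΔP/(ρg) = 7037/(901.3·9.81) = 0.7959 m.

h_f ≈ 0.7959 m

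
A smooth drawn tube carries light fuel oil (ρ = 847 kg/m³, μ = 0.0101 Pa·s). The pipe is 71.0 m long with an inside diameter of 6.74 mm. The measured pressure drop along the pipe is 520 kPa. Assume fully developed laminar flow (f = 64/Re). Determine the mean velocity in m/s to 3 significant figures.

V ≈ 1.03 m/s

For laminar flow, f = 64/Re with Re = ρVD/μ, so Darcy-Weisbach reduces to ΔP = 32μLV/D². Solving for V: V = ΔP·D²/(32μL) = 5.2e+05·(0.00674)²/(32·0.0101·71) = 1.029 m/s.
Check: Re = ρVD/μ = 847·1.029·0.00674/0.0101 = 581.9 < 2300, so the laminar assumption holds.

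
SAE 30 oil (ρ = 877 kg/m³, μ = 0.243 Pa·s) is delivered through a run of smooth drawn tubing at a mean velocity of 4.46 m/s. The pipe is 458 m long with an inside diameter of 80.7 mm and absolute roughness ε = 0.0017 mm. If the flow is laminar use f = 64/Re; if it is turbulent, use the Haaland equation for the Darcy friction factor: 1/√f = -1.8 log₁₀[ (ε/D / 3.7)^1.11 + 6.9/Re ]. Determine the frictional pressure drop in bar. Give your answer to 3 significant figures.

ΔP ≈ 24.4 bar

Reynolds number Re = ρVD/μ = 877 · 4.46 · 0.0807 / 0.243 = 1299.
Re < 2300 → laminar flow, so f = 64/Re = 64/1299 = 0.04927 (the turbulent correlation is not needed).
Darcy-Weisbach: ΔP = f(L/D)(ρV²/2) = 0.04927·(458/0.0807)·(877·4.46²/2) = 0.04927·5675·8722 = 2.439e+06 Pa.
ΔP = 2.439e+06 Pa = 24.4 bar.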